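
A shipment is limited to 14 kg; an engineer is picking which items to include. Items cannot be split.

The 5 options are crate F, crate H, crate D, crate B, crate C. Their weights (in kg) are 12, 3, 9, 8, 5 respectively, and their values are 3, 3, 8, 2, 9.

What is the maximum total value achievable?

This is a 0-1 knapsack instance.
Take crate D and crate C: weight 9 + 5 = 14 ≤ 14, value 8 + 9 = 17.
No other feasible combination does better.

17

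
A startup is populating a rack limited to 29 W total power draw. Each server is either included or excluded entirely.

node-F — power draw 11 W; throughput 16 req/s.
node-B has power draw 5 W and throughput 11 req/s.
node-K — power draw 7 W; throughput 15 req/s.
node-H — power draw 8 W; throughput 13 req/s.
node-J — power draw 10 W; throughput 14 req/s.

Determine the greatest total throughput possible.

This is an integer program with binary decision variables.
Take node-F, node-K, and node-J: power draw 11 + 7 + 10 = 28 ≤ 29, throughput 16 + 15 + 14 = 45.
No other feasible combination does better.

45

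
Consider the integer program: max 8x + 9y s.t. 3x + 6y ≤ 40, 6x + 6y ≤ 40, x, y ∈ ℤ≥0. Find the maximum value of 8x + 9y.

54

Relaxing integrality, the LP optimum is 60.00 at (x,y) = (0, 6.67), which is not an integer point.
(x,y)=(0,6): 3·0+6·6=36≤40, 6·0+6·6=36≤40, objective 54.
(x,y)=(1,5): 3·1+6·5=33≤40, 6·1+6·5=36≤40, objective 53.
Maximum is 54 at (x,y)=(0,6).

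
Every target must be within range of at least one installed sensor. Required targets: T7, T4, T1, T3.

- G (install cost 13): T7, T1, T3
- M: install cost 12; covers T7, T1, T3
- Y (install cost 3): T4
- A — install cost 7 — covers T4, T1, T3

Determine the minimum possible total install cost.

The greedy cost-per-new-target heuristic would pick A and M for 19, but a cheaper cover exists.
Choose M and Y: together they cover T7, T4, T1, T3 — every target.
Total install cost: 12 + 3 = 15.
No cover costs less than 15.

15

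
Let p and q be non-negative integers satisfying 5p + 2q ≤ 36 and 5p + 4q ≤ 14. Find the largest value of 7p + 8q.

The continuous relaxation peaks at (0, 3.5) with value 28.00; rounding to a feasible lattice point costs some objective.
(p,q)=(0,3) is feasible, giving 24.
(p,q)=(1,2) is feasible, giving 23.
(p,q)=(0,2) is feasible, giving 16.
No feasible integer point exceeds 24.

24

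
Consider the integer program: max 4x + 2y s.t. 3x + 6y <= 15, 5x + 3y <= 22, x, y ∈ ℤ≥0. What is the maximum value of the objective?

The continuous relaxation peaks at (4.4, 0) with value 17.60; rounding to a feasible lattice point costs some objective.
(x,y)=(4,0) is feasible, giving 16.
(x,y)=(3,1) is feasible, giving 14.
(x,y)=(3,0) is feasible, giving 12.
Maximum is 16 at (x,y)=(4,0).

16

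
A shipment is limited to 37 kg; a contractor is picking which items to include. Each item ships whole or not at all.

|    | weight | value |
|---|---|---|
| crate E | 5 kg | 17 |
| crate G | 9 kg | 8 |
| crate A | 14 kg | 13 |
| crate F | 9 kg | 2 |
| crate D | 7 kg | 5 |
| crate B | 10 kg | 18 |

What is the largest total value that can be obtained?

Allowing fractional choices, the relaxed optimum would be about 55.1, but items are indivisible.
crate E + crate A + crate D + crate B: weight 5 + 14 + 7 + 10 = 36 ≤ 37, value 17 + 13 + 5 + 18 = 53.
crate E + crate A + crate B: weight 5 + 14 + 10 = 29 ≤ 37, value 17 + 13 + 18 = 48.
Best is crate E, crate A, crate D, and crate B with total value 53.

53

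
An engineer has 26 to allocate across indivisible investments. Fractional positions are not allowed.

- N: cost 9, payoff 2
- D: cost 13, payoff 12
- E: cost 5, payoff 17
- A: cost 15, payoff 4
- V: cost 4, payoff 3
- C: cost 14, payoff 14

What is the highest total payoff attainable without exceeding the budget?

34

This is a 0-1 knapsack instance.
Take E, V, and C: cost 5 + 4 + 14 = 23 ≤ 26, payoff 17 + 3 + 14 = 34.
No other feasible combination does better.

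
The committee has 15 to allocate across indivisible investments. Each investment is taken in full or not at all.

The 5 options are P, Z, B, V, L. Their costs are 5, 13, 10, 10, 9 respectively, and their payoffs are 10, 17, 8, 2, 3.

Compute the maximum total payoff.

18

Take P and B: cost 5 + 10 = 15 ≤ 15, payoff 10 + 8 = 18.
No other feasible combination does better.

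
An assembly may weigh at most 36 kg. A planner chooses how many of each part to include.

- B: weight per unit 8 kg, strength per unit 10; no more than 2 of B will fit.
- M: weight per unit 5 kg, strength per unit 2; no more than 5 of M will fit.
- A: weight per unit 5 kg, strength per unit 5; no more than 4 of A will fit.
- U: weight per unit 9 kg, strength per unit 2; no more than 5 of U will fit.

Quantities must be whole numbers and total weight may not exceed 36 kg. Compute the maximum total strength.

Take 2×B and 4×A: weight 36 ≤ 36, strength 2·10 + 4·5 = 40.
B has the best ratio (10/8) and is taken to its limit of 2; remaining capacity is filled optimally with the others.

40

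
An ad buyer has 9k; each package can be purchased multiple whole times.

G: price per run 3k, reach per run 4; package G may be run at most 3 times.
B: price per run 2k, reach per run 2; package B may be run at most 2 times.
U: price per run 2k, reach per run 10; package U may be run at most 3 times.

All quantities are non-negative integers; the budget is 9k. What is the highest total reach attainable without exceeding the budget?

Take 1×G and 3×U: price 9 ≤ 9, reach 1·4 + 3·10 = 34.
U has the best ratio (10/2) and is taken to its limit of 3; remaining capacity is filled optimally with the others.

34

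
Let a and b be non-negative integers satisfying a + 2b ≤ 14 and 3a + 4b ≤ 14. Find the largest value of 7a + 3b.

28

(a,b)=(4,0): 1·4+2·0=4≤14, 3·4+4·0=12≤14, objective 28.
(a,b)=(3,1): 1·3+2·1=5≤14, 3·3+4·1=13≤14, objective 24.
(a,b)=(3,0): 1·3+2·0=3≤14, 3·3+4·0=9≤14, objective 21.
Maximum is 28 at (a,b)=(4,0).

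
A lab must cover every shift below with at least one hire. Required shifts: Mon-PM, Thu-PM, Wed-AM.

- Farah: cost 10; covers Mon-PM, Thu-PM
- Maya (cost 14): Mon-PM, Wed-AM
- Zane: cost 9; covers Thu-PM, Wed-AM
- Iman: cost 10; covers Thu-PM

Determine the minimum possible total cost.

19

This is a weighted set-cover instance.
Choose Farah and Zane: together they cover Mon-PM, Thu-PM, Wed-AM — every shift.
Total cost: 10 + 9 = 19.
No cover costs less than 19.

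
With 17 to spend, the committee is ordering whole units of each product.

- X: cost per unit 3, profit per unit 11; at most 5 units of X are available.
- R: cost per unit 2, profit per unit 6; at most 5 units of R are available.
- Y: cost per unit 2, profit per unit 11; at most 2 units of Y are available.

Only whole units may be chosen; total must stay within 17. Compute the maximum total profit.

This is a bounded integer knapsack.
Take 3×X, 2×R, and 2×Y: cost 17 ≤ 17, profit 3·11 + 2·6 + 2·11 = 67.
Y has the best ratio (11/2) and is taken to its limit of 2; remaining capacity is filled optimally with the others.

67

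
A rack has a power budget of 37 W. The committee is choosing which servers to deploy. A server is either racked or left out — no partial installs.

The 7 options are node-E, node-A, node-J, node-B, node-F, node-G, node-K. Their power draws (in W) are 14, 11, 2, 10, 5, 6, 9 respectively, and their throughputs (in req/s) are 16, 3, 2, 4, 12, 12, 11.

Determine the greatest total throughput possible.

53

Take node-E, node-J, node-F, node-G, and node-K: power draw 14 + 2 + 5 + 6 + 9 = 36 ≤ 37, throughput 16 + 2 + 12 + 12 + 11 = 53.
No other feasible combination does better.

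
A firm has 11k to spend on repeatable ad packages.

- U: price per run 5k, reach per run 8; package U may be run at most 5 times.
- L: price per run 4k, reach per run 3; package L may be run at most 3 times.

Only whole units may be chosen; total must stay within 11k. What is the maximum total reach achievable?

16

U has the best ratio (8/5); taking only U gives at most 2×8 = 16 (stopped by the price limit).
Optimal: 2×U: price 10 ≤ 11, reach 2·8 = 16.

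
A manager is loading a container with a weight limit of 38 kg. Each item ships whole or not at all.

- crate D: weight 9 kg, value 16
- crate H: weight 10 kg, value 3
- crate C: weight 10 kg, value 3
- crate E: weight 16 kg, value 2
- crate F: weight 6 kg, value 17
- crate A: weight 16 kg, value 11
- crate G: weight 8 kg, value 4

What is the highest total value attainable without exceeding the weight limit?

crate D + crate C + crate F + crate G: weight 9 + 10 + 6 + 8 = 33 ≤ 38, value 16 + 3 + 17 + 4 = 40.
crate D + crate F + crate A: weight 9 + 6 + 16 = 31 ≤ 38, value 16 + 17 + 11 = 44.
crate D + crate H + crate F + crate G: weight 9 + 10 + 6 + 8 = 33 ≤ 38, value 16 + 3 + 17 + 4 = 40.
Best is crate D, crate F, and crate A with total value 44.

44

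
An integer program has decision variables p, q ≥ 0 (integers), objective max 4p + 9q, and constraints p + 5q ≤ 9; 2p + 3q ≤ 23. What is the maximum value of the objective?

36

(p,q)=(9,0): 1·9+5·0=9≤9, 2·9+3·0=18≤23, objective 36.
(p,q)=(8,0): 1·8+5·0=8≤9, 2·8+3·0=16≤23, objective 32.
The best lattice point is (9,0), giving 36.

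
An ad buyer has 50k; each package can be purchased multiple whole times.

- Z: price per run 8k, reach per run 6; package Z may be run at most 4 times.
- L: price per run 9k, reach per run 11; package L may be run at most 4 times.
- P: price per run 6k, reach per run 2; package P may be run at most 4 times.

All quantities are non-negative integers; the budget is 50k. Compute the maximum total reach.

52

This is a bounded integer knapsack.
1×Z, 4×L, and 1×P: price 50 ≤ 50, reach 1·6 + 4·11 + 1·2 = 52.
1×Z and 4×L: price 44 ≤ 50, reach 1·6 + 4·11 = 50.
Best is 52.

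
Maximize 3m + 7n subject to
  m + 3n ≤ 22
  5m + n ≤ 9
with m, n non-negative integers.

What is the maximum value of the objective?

(m,n)=(0,7) is feasible, giving 49.
(m,n)=(0,6) is feasible, giving 42.
The best lattice point is (0,7), giving 49.

49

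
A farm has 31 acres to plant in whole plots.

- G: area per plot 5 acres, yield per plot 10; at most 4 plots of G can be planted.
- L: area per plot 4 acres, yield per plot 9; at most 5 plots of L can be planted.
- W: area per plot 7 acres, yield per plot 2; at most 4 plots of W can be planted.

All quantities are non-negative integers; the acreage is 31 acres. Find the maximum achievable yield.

3×G and 4×L: area 31 ≤ 31, yield 3·10 + 4·9 = 66.
2×G and 5×L: area 30 ≤ 31, yield 2·10 + 5·9 = 65.
Best is 66.

66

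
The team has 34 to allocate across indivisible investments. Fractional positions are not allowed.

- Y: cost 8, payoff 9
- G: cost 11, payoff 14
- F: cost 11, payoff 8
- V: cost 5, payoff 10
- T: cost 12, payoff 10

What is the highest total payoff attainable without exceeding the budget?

34

Allowing fractional choices, the relaxed optimum would be about 41.3, but investments are indivisible.
Y + G + T: cost 8 + 11 + 12 = 31 ≤ 34, payoff 9 + 14 + 10 = 33.
G + V + T: cost 11 + 5 + 12 = 28 ≤ 34, payoff 14 + 10 + 10 = 34.
Y + G + V: cost 8 + 11 + 5 = 24 ≤ 34, payoff 9 + 14 + 10 = 33.
Best is G, V, and T with total payoff 34.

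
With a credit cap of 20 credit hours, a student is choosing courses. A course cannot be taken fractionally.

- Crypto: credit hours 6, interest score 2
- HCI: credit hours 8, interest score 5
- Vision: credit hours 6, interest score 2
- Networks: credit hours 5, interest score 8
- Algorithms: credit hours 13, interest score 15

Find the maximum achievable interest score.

Allowing fractional choices, the relaxed optimum would be about 24.2, but courses are indivisible.
Networks + Algorithms: credit hours 5 + 13 = 18 ≤ 20, interest score 8 + 15 = 23.
Vision + Algorithms: credit hours 6 + 13 = 19 ≤ 20, interest score 2 + 15 = 17.
Crypto + Algorithms: credit hours 6 + 13 = 19 ≤ 20, interest score 2 + 15 = 17.
Best is Networks and Algorithms with total interest score 23.

23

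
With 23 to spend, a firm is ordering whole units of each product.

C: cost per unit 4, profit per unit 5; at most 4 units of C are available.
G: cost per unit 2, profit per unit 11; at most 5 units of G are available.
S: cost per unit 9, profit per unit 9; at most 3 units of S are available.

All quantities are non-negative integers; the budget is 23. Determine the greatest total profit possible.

G has the best ratio (11/2); taking only G gives at most 5×11 = 55 (stopped by the supply cap of 5).
Mixing does better — 3×C and 5×G: cost 22 ≤ 23, profit 3·5 + 5·11 = 70.

70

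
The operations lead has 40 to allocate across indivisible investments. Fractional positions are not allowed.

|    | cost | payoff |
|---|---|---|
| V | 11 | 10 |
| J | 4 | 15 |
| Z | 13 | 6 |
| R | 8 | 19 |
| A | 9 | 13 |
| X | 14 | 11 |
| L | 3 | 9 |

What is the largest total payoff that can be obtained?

V + J + R + A + L: cost 11 + 4 + 8 + 9 + 3 = 35 ≤ 40, payoff 10 + 15 + 19 + 13 + 9 = 66.
J + R + A + X + L: cost 4 + 8 + 9 + 14 + 3 = 38 ≤ 40, payoff 15 + 19 + 13 + 11 + 9 = 67.
V + J + R + X + L: cost 11 + 4 + 8 + 14 + 3 = 40 ≤ 40, payoff 10 + 15 + 19 + 11 + 9 = 64.
Best is J, R, A, X, and L with total payoff 67.

67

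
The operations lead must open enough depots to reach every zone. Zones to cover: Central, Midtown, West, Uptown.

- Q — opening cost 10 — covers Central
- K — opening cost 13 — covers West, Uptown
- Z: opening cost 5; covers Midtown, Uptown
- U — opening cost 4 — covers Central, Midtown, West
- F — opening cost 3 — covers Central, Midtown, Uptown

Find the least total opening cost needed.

7

This is a weighted set-cover instance.
Choose U and F: together they cover Central, Midtown, West, Uptown — every zone.
Total opening cost: 4 + 3 = 7.
No cover costs less than 7.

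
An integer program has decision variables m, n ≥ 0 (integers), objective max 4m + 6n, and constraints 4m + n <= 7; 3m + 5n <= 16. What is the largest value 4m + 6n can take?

The continuous relaxation peaks at (1.12, 2.53) with value 19.65; rounding to a feasible lattice point costs some objective.
(m,n)=(0,3) is feasible, giving 18.
(m,n)=(1,2) is feasible, giving 16.
(m,n)=(0,2) is feasible, giving 12.
Maximum is 18 at (m,n)=(0,3).

18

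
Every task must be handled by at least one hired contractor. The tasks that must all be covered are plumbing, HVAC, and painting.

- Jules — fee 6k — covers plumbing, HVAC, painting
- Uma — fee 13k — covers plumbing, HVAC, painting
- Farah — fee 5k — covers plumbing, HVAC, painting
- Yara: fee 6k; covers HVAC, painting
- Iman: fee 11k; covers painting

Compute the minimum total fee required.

This is an integer covering problem.
Farah alone covers plumbing, HVAC, painting — every task.
Total fee: 5.
No cover costs less than 5.

5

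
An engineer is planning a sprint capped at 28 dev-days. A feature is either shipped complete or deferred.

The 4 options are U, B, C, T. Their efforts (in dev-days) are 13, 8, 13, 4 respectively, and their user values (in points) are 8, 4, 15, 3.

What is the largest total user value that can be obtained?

23

This is an integer program with binary decision variables.
Allowing fractional choices, the relaxed optimum would be about 24.8, but features are indivisible.
B + C + T: effort 8 + 13 + 4 = 25 ≤ 28, user value 4 + 15 + 3 = 22.
U + C: effort 13 + 13 = 26 ≤ 28, user value 8 + 15 = 23.
Best is U and C with total user value 23.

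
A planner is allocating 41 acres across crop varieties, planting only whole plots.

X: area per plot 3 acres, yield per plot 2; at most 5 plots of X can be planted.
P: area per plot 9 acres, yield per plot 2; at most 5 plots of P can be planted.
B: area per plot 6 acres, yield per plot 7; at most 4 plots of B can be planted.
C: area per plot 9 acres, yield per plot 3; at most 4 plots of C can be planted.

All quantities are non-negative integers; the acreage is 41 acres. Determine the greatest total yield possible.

Take 5×X and 4×B: area 39 ≤ 41, yield 5·2 + 4·7 = 38.
B has the best ratio (7/6) and is taken to its limit of 4; remaining capacity is filled optimally with the others.

38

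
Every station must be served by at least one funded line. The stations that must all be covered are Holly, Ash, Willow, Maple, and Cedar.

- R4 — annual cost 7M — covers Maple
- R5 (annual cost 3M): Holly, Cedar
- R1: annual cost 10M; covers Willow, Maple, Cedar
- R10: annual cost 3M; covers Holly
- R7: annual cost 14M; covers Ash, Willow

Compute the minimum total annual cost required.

The greedy cost-per-new-station heuristic would pick R5, R1, and R7 for 27, but a cheaper cover exists.
Choose R4, R5, and R7: together they cover Holly, Ash, Willow, Maple, Cedar — every station.
Total annual cost: 7 + 3 + 14 = 24.
No cover costs less than 24.

24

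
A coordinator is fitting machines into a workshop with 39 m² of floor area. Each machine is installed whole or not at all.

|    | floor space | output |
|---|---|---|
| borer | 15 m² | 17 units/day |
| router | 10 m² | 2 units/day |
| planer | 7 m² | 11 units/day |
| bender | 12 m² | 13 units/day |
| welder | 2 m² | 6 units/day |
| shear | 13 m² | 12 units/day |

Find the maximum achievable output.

Allowing fractional choices, the relaxed optimum would be about 49.8, but machines are indivisible.
borer + planer + bender + welder: floor space 15 + 7 + 12 + 2 = 36 ≤ 39, output 17 + 11 + 13 + 6 = 47.
planer + bender + welder + shear: floor space 7 + 12 + 2 + 13 = 34 ≤ 39, output 11 + 13 + 6 + 12 = 42.
borer + planer + welder + shear: floor space 15 + 7 + 2 + 13 = 37 ≤ 39, output 17 + 11 + 6 + 12 = 46.
Best is borer, planer, bender, and welder with total output 47.

47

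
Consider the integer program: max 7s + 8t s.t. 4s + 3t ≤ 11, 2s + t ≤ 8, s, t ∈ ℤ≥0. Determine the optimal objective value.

24

(s,t)=(0,3) is feasible, giving 24.
(s,t)=(1,2) is feasible, giving 23.
(s,t)=(0,2) is feasible, giving 16.
Maximum is 24 at (s,t)=(0,3).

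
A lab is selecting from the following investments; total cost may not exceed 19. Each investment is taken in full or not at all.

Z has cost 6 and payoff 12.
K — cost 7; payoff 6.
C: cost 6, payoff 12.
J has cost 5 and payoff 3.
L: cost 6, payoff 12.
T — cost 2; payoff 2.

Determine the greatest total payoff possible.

36

This is an integer program with binary decision variables.
Take Z, C, and L: cost 6 + 6 + 6 = 18 ≤ 19, payoff 12 + 12 + 12 = 36.
No other feasible combination does better.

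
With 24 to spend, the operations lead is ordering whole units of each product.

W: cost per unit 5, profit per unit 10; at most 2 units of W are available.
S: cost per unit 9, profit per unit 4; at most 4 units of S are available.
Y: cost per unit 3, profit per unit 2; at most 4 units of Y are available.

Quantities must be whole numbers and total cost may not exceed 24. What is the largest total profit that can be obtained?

W has the best ratio (10/5); taking only W gives at most 2×10 = 20 (stopped by the supply cap of 2).
Mixing does better — 2×W and 4×Y: cost 22 ≤ 24, profit 2·10 + 4·2 = 28.

28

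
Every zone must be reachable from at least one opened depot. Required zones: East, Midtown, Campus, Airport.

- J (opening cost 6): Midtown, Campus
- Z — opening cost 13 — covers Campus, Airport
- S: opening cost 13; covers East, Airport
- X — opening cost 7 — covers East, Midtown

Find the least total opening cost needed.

Choose J and S: together they cover East, Midtown, Campus, Airport — every zone.
Total opening cost: 6 + 13 = 19.
No cover costs less than 19.

19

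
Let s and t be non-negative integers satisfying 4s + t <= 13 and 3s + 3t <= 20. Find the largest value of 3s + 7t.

Relaxing integrality, the LP optimum is 46.67 at (s,t) = (0, 6.67), which is not an integer point.
(s,t)=(0,6): 4·0+1·6=6≤13, 3·0+3·6=18≤20, objective 42.
(s,t)=(1,5): 4·1+1·5=9≤13, 3·1+3·5=18≤20, objective 38.
Maximum is 42 at (s,t)=(0,6).

42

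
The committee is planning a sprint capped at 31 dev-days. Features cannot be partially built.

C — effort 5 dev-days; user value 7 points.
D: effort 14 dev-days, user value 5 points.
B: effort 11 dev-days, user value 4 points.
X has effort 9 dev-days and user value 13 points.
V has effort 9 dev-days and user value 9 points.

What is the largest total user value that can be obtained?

Allowing fractional choices, the relaxed optimum would be about 31.9, but features are indivisible.
C + X + V: effort 5 + 9 + 9 = 23 ≤ 31, user value 7 + 13 + 9 = 29.
B + X + V: effort 11 + 9 + 9 = 29 ≤ 31, user value 4 + 13 + 9 = 26.
Best is C, X, and V with total user value 29.

29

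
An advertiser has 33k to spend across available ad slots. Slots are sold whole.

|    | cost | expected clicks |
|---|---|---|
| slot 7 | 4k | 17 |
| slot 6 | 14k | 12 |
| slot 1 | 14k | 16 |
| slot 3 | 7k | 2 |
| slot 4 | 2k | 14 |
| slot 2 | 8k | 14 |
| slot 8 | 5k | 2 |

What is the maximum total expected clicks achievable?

63

slot 7 + slot 1 + slot 4 + slot 2 + slot 8: cost 4 + 14 + 2 + 8 + 5 = 33 ≤ 33, expected clicks 17 + 16 + 14 + 14 + 2 = 63.
slot 7 + slot 6 + slot 4 + slot 2 + slot 8: cost 4 + 14 + 2 + 8 + 5 = 33 ≤ 33, expected clicks 17 + 12 + 14 + 14 + 2 = 59.
slot 7 + slot 1 + slot 4 + slot 2: cost 4 + 14 + 2 + 8 = 28 ≤ 33, expected clicks 17 + 16 + 14 + 14 = 61.
Best is slot 7, slot 1, slot 4, slot 2, and slot 8 with total expected clicks 63.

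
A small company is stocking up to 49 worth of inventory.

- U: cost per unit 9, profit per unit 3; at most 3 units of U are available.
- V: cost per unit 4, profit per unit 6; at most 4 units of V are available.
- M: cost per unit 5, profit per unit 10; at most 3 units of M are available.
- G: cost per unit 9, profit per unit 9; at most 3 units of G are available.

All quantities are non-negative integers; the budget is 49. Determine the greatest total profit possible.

72

Take 4×V, 3×M, and 2×G: cost 49 ≤ 49, profit 4·6 + 3·10 + 2·9 = 72.
M has the best ratio (10/5) and is taken to its limit of 3; remaining capacity is filled optimally with the others.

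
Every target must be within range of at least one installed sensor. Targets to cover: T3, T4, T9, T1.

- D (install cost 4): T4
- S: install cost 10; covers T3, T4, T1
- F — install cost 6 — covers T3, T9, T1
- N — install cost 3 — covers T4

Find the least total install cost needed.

Choose F and N: together they cover T3, T4, T9, T1 — every target.
Total install cost: 6 + 3 = 9.
No cover costs less than 9.

9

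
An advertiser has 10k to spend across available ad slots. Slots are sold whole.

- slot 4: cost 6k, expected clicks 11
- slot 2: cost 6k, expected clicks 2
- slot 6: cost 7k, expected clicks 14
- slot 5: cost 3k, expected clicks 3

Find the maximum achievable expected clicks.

This is a 0-1 knapsack instance.
Allowing fractional choices, the relaxed optimum would be about 19.5, but ad slots are indivisible.
slot 6: cost 7 ≤ 10, expected clicks 14.
slot 6 + slot 5: cost 7 + 3 = 10 ≤ 10, expected clicks 14 + 3 = 17.
Best is slot 6 and slot 5 with total expected clicks 17.

17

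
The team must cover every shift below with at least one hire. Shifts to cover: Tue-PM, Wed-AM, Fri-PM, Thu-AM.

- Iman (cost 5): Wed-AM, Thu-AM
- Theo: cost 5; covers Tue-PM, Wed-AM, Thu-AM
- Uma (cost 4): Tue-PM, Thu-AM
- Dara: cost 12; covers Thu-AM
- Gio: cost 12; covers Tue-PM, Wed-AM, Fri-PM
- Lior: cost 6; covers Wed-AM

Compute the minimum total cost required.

16

The greedy cost-per-new-shift heuristic would pick Theo and Gio for 17, but a cheaper cover exists.
Choose Uma and Gio: together they cover Tue-PM, Wed-AM, Fri-PM, Thu-AM — every shift.
Total cost: 4 + 12 = 16.
No cover costs less than 16.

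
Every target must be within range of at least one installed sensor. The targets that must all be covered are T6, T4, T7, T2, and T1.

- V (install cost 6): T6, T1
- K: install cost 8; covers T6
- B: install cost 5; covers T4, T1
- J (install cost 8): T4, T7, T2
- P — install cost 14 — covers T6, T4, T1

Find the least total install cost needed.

14

The greedy cost-per-new-target heuristic would pick B, J, and V for 19, but a cheaper cover exists.
Choose V and J: together they cover T6, T4, T7, T2, T1 — every target.
Total install cost: 6 + 8 = 14.
No cover costs less than 14.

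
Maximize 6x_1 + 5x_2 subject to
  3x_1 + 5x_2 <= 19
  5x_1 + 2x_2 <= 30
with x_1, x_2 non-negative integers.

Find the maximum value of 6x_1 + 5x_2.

36

(x_1,x_2)=(6,0) is feasible, giving 36.
(x_1,x_2)=(5,0) is feasible, giving 30.
(x_1,x_2)=(4,1) is feasible, giving 29.
(x_1,x_2)=(4,0) is feasible, giving 24.
Maximum is 36 at (x_1,x_2)=(6,0).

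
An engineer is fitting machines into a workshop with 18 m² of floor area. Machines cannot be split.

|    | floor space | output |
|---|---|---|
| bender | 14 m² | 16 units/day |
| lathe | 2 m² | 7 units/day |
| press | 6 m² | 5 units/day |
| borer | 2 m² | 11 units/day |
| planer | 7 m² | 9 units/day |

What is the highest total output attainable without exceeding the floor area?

34

Allowing fractional choices, the relaxed optimum would be about 35.0, but machines are indivisible.
lathe + press + borer + planer: floor space 2 + 6 + 2 + 7 = 17 ≤ 18, output 7 + 5 + 11 + 9 = 32.
bender + lathe + borer: floor space 14 + 2 + 2 = 18 ≤ 18, output 16 + 7 + 11 = 34.
Best is bender, lathe, and borer with total output 34.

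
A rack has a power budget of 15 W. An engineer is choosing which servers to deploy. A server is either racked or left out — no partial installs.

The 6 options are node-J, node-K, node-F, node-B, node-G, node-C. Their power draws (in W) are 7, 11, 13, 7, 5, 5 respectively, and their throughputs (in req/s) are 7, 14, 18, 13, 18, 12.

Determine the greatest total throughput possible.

Take node-B and node-G: power draw 7 + 5 = 12 ≤ 15, throughput 13 + 18 = 31.
No other feasible combination does better.

31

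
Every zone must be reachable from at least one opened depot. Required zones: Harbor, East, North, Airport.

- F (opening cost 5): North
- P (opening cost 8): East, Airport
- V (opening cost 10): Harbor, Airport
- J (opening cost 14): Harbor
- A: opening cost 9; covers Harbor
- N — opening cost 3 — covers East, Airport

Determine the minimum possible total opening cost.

17

This is an integer covering problem.
Choose F, A, and N: together they cover Harbor, East, North, Airport — every zone.
Total opening cost: 5 + 9 + 3 = 17.
No cover costs less than 17.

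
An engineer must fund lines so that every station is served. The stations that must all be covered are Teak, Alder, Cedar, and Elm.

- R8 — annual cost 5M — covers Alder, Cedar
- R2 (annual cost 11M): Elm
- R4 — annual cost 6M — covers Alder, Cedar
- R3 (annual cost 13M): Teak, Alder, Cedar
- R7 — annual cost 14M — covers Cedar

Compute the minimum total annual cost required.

The greedy cost-per-new-station heuristic would pick R8, R2, and R3 for 29, but a cheaper cover exists.
Choose R2 and R3: together they cover Teak, Alder, Cedar, Elm — every station.
Total annual cost: 11 + 13 = 24.
No cover costs less than 24.

24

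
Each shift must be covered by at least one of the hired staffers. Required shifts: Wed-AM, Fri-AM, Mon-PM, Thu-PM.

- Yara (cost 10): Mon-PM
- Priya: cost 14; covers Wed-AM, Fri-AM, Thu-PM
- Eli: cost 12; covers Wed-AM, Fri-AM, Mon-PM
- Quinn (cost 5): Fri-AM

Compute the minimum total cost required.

24

Choose Yara and Priya: together they cover Wed-AM, Fri-AM, Mon-PM, Thu-PM — every shift.
Total cost: 10 + 14 = 24.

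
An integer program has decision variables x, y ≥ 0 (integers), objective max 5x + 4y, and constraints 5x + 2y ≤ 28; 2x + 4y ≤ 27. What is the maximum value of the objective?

(x,y)=(4,4) is feasible, giving 36.
(x,y)=(3,5) is feasible, giving 35.
(x,y)=(4,3) is feasible, giving 32.
The best lattice point is (4,4), giving 36.

36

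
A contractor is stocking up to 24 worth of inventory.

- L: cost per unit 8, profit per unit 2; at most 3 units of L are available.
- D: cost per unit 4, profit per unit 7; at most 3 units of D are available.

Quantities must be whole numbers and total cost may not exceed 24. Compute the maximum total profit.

23

This is a bounded integer knapsack.
D has the best ratio (7/4); taking only D gives at most 3×7 = 21 (stopped by the supply cap of 3).
Mixing does better — 1×L and 3×D: cost 20 ≤ 24, profit 1·2 + 3·7 = 23.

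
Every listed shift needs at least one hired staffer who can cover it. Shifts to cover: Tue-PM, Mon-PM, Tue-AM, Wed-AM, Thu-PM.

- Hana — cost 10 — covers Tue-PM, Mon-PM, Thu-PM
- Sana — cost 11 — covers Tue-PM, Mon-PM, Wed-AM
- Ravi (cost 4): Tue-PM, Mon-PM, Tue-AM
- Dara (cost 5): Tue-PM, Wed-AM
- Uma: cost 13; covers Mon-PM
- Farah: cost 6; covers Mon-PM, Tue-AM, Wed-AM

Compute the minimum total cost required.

Choose Hana and Farah: together they cover Tue-PM, Mon-PM, Tue-AM, Wed-AM, Thu-PM — every shift.
Total cost: 10 + 6 = 16.

16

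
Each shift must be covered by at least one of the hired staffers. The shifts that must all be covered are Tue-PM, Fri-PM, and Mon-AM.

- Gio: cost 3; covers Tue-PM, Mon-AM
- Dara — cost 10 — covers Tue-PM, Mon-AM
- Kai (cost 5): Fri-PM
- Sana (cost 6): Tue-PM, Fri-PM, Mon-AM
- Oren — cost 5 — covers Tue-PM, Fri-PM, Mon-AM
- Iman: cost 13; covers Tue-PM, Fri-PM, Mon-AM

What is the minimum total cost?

The greedy cost-per-new-shift heuristic would pick Gio and Kai for 8, but a cheaper cover exists.
Oren alone covers Tue-PM, Fri-PM, Mon-AM — every shift.
Total cost: 5.
No cover costs less than 5.

5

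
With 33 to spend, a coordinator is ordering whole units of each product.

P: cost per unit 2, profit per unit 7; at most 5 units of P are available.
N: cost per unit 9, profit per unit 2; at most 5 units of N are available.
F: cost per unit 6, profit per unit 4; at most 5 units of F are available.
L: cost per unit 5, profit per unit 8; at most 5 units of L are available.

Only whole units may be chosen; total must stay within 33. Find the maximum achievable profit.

4×P and 5×L: cost 33 ≤ 33, profit 4·7 + 5·8 = 68.
5×P and 4×L: cost 30 ≤ 33, profit 5·7 + 4·8 = 67.
Best is 68.

68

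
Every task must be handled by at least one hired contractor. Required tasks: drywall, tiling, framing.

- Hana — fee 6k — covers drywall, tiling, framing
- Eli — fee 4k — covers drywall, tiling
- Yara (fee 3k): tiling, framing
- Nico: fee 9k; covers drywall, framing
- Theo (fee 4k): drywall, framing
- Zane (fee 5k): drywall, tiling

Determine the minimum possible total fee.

This is a weighted set-cover instance.
The greedy cost-per-new-task heuristic would pick Yara and Eli for 7, but a cheaper cover exists.
Hana alone covers drywall, tiling, framing — every task.
Total fee: 6.
No cover costs less than 6.

6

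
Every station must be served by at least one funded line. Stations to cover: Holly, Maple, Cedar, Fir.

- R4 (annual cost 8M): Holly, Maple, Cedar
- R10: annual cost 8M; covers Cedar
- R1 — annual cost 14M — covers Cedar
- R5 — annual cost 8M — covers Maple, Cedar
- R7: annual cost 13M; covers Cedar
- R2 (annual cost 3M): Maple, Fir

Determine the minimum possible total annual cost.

11

Choose R4 and R2: together they cover Holly, Maple, Cedar, Fir — every station.
Total annual cost: 8 + 3 = 11.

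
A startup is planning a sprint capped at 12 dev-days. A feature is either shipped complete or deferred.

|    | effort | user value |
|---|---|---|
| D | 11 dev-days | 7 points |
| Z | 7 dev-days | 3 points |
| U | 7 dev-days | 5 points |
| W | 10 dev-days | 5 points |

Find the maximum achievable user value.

7

Take D: effort 11 ≤ 12, user value 7.
No other feasible combination does better.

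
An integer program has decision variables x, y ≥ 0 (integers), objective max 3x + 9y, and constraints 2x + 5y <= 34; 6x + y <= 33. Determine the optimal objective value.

60

Relaxing integrality, the LP optimum is 61.20 at (x,y) = (0, 6.8), which is not an integer point.
(x,y)=(2,6) is feasible, giving 60.
(x,y)=(1,6) is feasible, giving 57.
No feasible integer point exceeds 60.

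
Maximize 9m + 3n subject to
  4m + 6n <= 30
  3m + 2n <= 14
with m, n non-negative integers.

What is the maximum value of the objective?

39

Relaxing integrality, the LP optimum is 42.00 at (m,n) = (4.67, 0), which is not an integer point.
(m,n)=(4,1): 4·4+6·1=22≤30, 3·4+2·1=14≤14, objective 39.
(m,n)=(4,0): 4·4+6·0=16≤30, 3·4+2·0=12≤14, objective 36.
The best lattice point is (4,1), giving 39.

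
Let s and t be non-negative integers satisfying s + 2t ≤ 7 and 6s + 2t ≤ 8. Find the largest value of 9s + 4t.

13

(s,t)=(1,1) is feasible, giving 13.
(s,t)=(0,3) is feasible, giving 12.
(s,t)=(1,0) is feasible, giving 9.
The best lattice point is (1,1), giving 13.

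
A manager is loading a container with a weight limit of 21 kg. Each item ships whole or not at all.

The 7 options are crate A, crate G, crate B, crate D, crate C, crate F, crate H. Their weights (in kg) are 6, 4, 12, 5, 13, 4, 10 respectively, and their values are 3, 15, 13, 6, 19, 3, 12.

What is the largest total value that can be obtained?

This is an integer program with binary decision variables.
Take crate G, crate C, and crate F: weight 4 + 13 + 4 = 21 ≤ 21, value 15 + 19 + 3 = 37.
No other feasible combination does better.

37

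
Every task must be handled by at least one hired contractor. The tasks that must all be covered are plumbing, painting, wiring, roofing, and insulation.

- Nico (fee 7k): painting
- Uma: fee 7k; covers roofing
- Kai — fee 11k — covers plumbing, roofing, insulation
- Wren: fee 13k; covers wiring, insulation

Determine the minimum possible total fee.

Choose Nico, Kai, and Wren: together they cover plumbing, painting, wiring, roofing, insulation — every task.
Total fee: 7 + 11 + 13 = 31.
No cover costs less than 31.

31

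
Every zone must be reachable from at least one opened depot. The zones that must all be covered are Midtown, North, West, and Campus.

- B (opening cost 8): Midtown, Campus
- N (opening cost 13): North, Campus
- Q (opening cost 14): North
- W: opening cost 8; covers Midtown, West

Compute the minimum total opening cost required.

This is an integer covering problem.
The greedy cost-per-new-zone heuristic would pick B, W, and N for 29, but a cheaper cover exists.
Choose N and W: together they cover Midtown, North, West, Campus — every zone.
Total opening cost: 13 + 8 = 21.
No cover costs less than 21.

21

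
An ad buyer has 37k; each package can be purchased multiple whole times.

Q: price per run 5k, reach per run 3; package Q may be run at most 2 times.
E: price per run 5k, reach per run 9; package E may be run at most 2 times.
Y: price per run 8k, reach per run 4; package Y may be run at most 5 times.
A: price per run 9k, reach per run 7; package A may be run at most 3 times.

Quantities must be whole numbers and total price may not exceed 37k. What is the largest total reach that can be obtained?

This is a bounded integer knapsack.
2×E, 1×Y, and 2×A: price 36 ≤ 37, reach 2·9 + 1·4 + 2·7 = 36.
2×E and 3×A: price 37 ≤ 37, reach 2·9 + 3·7 = 39.
Best is 39.

39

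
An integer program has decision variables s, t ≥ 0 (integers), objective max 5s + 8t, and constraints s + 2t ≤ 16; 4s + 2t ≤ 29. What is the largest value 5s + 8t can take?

The continuous relaxation peaks at (4.33, 5.83) with value 68.33; rounding to a feasible lattice point costs some objective.
(s,t)=(4,6): 1·4+2·6=16≤16, 4·4+2·6=28≤29, objective 68.
(s,t)=(3,6): 1·3+2·6=15≤16, 4·3+2·6=24≤29, objective 63.
(s,t)=(4,5): 1·4+2·5=14≤16, 4·4+2·5=26≤29, objective 60.
The best lattice point is (4,6), giving 68.

68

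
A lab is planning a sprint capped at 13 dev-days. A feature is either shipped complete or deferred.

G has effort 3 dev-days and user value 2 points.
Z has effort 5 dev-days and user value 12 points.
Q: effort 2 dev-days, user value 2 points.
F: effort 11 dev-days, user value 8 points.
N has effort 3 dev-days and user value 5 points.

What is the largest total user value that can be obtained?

G + Z + Q + N: effort 3 + 5 + 2 + 3 = 13 ≤ 13, user value 2 + 12 + 2 + 5 = 21.
Z + Q + N: effort 5 + 2 + 3 = 10 ≤ 13, user value 12 + 2 + 5 = 19.
Best is G, Z, Q, and N with total user value 21.

21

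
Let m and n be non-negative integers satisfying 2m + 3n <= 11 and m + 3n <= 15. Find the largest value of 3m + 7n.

24

Relaxing integrality, the LP optimum is 25.67 at (m,n) = (0, 3.67), which is not an integer point.
(m,n)=(1,3): 2·1+3·3=11≤11, 1·1+3·3=10≤15, objective 24.
(m,n)=(0,3): 2·0+3·3=9≤11, 1·0+3·3=9≤15, objective 21.
(m,n)=(2,2): 2·2+3·2=10≤11, 1·2+3·2=8≤15, objective 20.
No feasible integer point exceeds 24.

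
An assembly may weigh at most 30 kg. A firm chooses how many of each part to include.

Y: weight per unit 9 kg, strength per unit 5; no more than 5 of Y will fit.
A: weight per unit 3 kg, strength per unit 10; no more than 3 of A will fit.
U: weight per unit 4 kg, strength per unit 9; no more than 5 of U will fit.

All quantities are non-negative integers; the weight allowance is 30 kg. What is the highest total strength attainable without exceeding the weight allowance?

75

This is a bounded integer knapsack.
Take 3×A and 5×U: weight 29 ≤ 30, strength 3·10 + 5·9 = 75.
A has the best ratio (10/3) and is taken to its limit of 3; remaining capacity is filled optimally with the others.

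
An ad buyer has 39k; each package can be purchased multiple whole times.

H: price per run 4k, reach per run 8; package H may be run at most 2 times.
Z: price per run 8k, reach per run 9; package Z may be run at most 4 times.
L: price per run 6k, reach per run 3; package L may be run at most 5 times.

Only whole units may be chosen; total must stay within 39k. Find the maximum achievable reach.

46

2×H, 3×Z, and 1×L: price 38 ≤ 39, reach 2·8 + 3·9 + 1·3 = 46.
1×H and 4×Z: price 36 ≤ 39, reach 1·8 + 4·9 = 44.
Best is 46.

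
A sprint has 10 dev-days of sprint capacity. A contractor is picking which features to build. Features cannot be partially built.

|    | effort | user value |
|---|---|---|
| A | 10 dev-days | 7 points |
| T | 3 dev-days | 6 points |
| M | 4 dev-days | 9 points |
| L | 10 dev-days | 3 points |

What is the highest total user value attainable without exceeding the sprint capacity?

15

This is a 0-1 knapsack instance.
T + M: effort 3 + 4 = 7 ≤ 10, user value 6 + 9 = 15.
A: effort 10 ≤ 10, user value 7.
M: effort 4 ≤ 10, user value 9.
Best is T and M with total user value 15.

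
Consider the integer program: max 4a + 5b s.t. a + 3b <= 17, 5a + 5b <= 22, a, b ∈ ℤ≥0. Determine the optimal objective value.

(a,b)=(0,4): 1·0+3·4=12≤17, 5·0+5·4=20≤22, objective 20.
(a,b)=(1,3): 1·1+3·3=10≤17, 5·1+5·3=20≤22, objective 19.
(a,b)=(0,3): 1·0+3·3=9≤17, 5·0+5·3=15≤22, objective 15.
Maximum is 20 at (a,b)=(0,4).

20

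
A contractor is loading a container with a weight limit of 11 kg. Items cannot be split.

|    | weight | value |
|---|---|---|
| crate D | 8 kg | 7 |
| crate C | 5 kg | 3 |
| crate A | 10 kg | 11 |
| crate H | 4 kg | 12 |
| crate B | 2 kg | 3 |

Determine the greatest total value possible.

18

Allowing fractional choices, the relaxed optimum would be about 20.5, but items are indivisible.
crate H + crate B: weight 4 + 2 = 6 ≤ 11, value 12 + 3 = 15.
crate C + crate H: weight 5 + 4 = 9 ≤ 11, value 3 + 12 = 15.
crate C + crate H + crate B: weight 5 + 4 + 2 = 11 ≤ 11, value 3 + 12 + 3 = 18.
Best is crate C, crate H, and crate B with total value 18.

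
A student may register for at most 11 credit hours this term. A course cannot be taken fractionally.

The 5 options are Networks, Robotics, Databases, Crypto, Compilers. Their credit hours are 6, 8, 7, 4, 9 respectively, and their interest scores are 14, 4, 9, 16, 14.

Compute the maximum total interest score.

This is a 0-1 knapsack instance.
Allowing fractional choices, the relaxed optimum would be about 31.6, but courses are indivisible.
Crypto: credit hours 4 ≤ 11, interest score 16.
Databases + Crypto: credit hours 7 + 4 = 11 ≤ 11, interest score 9 + 16 = 25.
Networks + Crypto: credit hours 6 + 4 = 10 ≤ 11, interest score 14 + 16 = 30.
Best is Networks and Crypto with total interest score 30.

30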